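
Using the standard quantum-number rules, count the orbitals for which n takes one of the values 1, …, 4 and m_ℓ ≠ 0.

20

Treat each shell separately and count matching orbitals:
n=2 → 2; n=3 → 6; n=4 → 12.
Total orbitals: 2 + 6 + 12 = 20.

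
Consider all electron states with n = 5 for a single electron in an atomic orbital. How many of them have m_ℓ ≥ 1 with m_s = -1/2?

10

With n = 5 the allowed ℓ are 0, 1, …, 4.
The (ℓ, m_ℓ) pairs meeting m_ℓ ≥ 1 give: ℓ=1 → 1; ℓ=2 → 2; ℓ=3 → 3; ℓ=4 → 4.
Orbitals: 1 + 2 + 3 + 4 = 10. With m_s fixed to a single value there is one state per orbital, giving 10 states.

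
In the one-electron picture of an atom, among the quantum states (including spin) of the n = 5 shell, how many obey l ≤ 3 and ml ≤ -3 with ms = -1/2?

1

Go through l = 0, …, 4 (the values permitted for n = 5).
Per l-value: l=3 → 1.
Orbitals: 1. With ms fixed to a single value there is one state per orbital, giving 1 state.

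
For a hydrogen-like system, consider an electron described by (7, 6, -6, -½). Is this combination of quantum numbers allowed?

n = 7 is a positive integer. l = 6 satisfies 0 ≤ l ≤ n−1 = 6. m_l = -6 lies in the range −l … +l (here −6 … 6). m_s = -1/2 is one of ±1/2.
All four constraints are satisfied.

Allowed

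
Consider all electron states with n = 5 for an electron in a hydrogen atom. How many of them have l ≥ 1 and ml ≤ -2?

12

With n = 5 the allowed l are 0, 1, …, 4.
Contributions: l=2 → 1; l=3 → 2; l=4 → 3.
Orbitals: 1 + 2 + 3 = 6. Each orbital carries two spin states, so 6 × 2 = 12 states.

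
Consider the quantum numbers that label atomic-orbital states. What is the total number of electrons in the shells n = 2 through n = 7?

Shell n has n² orbitals: 2²=4 + 3²=9 + 4²=16 + 5²=25 + 6²=36 + 7²=49 = 139 orbitals.
Two spin states per orbital: 2 × 139 = 278 electrons.

278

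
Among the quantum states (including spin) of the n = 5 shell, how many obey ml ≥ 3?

Per l-value: l=3 → 1; l=4 → 2.
Orbitals: 1 + 2 = 3. Each orbital carries two spin states, so 3 × 2 = 6 states.

6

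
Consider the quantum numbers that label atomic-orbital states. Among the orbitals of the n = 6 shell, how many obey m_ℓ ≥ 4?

3

With n = 6 the allowed ℓ are 0, 1, …, 5.
Orbitals with m_ℓ ≥ 4, by ℓ: ℓ=4 → 1; ℓ=5 → 2.
Total orbitals: 1 + 2 = 3.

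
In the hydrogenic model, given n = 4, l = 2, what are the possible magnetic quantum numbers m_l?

-2, -1, 0, 1, 2

m_l takes every integer from −l to +l. With l = 2 that gives the 5 values -2, -1, 0, 1, 2.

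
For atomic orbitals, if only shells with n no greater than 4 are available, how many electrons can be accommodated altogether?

60

Total orbitals = 1² + 2² + 3² + 4² = 30. Doubling for spin gives 60 electrons.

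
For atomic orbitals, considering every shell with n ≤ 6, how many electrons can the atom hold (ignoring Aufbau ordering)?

Total orbitals = 1² + 2² + 3² + 4² + 5² + 6² = 91. Doubling for spin gives 182 electrons.

182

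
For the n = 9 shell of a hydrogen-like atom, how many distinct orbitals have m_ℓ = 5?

Go through ℓ = 0, …, 8 (the values permitted for n = 9).
The (ℓ, m_ℓ) pairs meeting m_ℓ = 5 give: ℓ=5 → 1; ℓ=6 → 1; ℓ=7 → 1; ℓ=8 → 1.
Total orbitals: 1 + 1 + 1 + 1 = 4.

4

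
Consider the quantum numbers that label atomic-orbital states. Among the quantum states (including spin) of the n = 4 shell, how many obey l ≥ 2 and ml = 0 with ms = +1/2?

With n = 4 the allowed l are 0, 1, …, 3.
The (l, ml) pairs meeting l ≥ 2 and ml = 0 give: l=2 → 1; l=3 → 1.
Orbitals: 1 + 1 = 2. With ms fixed to a single value there is one state per orbital, giving 2 states.

2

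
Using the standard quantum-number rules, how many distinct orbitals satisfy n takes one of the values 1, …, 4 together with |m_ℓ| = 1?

Work shell by shell — for each n, count the (ℓ, m_ℓ) pairs that satisfy |m_ℓ| = 1:
n=2 → 2; n=3 → 4; n=4 → 6.
Total orbitals: 2 + 4 + 6 = 12.

12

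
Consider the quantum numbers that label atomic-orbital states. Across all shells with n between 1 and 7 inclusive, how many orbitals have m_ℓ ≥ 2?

Work shell by shell — for each n, count the (ℓ, m_ℓ) pairs that satisfy m_ℓ ≥ 2:
n=3 → 1; n=4 → 3; n=5 → 6; n=6 → 10; n=7 → 15.
Total orbitals: 1 + 3 + 6 + 10 + 15 = 35.

35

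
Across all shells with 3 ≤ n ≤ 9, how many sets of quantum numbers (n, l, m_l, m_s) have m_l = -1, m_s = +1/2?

35

Treat each shell separately and count matching orbitals:
n=3 → 2; n=4 → 3; n=5 → 4; n=6 → 5; n=7 → 6; n=8 → 7; n=9 → 8.
Orbitals: 2 + 3 + 4 + 5 + 6 + 7 + 8 = 35. With m_s fixed to +1/2 there is one state per orbital, so 35 states.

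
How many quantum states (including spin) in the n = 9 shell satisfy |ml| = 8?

Per l-value: l=8 → 2.
Orbitals: 2. Each orbital carries two spin states, so 2 × 2 = 4 states.

4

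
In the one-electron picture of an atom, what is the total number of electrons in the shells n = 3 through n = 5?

100

Shell n has n² orbitals: 3²=9 + 4²=16 + 5²=25 = 50 orbitals.
Two spin states per orbital: 2 × 50 = 100 electrons.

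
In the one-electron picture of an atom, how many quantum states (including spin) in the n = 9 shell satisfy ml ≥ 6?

12

For n = 9, l ranges over 0 … 8.
The (l, ml) pairs meeting ml ≥ 6 give: l=6 → 1; l=7 → 2; l=8 → 3.
Orbitals: 1 + 2 + 3 = 6. Each orbital carries two spin states, so 6 × 2 = 12 states.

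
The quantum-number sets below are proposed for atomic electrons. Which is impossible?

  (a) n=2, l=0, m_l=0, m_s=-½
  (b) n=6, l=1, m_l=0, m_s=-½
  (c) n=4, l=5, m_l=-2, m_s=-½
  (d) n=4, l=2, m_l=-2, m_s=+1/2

(c) has l = 5 ≥ n = 4, violating 0 ≤ l ≤ n−1.
The remaining sets (a), (b), (d) satisfy all four rules.

(c)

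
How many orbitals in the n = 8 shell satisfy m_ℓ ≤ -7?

1

With n = 8 the allowed ℓ are 0, 1, …, 7.
Contributions: ℓ=7 → 1.
Total orbitals: 1.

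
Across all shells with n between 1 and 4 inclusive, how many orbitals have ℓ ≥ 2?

Per-shell orbital counts meeting the constraint:
n=3 → 5; n=4 → 12.
Total orbitals: 5 + 12 = 17.

17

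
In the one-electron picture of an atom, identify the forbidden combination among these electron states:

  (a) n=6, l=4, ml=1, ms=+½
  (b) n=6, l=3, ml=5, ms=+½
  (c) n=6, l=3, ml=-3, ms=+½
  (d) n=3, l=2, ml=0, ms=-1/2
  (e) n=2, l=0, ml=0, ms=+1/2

(b) has |ml| = 5 > l = 3, violating −l ≤ ml ≤ l.
The remaining sets (a), (c), (d), (e) satisfy all four rules.

(b)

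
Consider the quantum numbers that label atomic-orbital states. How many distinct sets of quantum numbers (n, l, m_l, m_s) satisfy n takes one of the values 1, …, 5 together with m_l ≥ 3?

8

Per-shell orbital counts meeting the constraint:
n=4 → 1; n=5 → 3.
Orbitals: 1 + 3 = 4. Including both spin states (m_s = ±1/2) gives 2 × 4 = 8 states.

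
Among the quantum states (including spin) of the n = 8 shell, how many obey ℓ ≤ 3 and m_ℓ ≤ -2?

The n = 8 shell has ℓ = 0 through 7; check each.
Per ℓ-value: ℓ=2 → 1; ℓ=3 → 2.
Orbitals: 1 + 2 = 3. Each orbital carries two spin states, so 3 × 2 = 6 states.

6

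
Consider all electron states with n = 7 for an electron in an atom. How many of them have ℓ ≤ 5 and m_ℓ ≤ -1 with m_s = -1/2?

15

Orbitals with ℓ ≤ 5 and m_ℓ ≤ -1, by ℓ: ℓ=1 → 1; ℓ=2 → 2; ℓ=3 → 3; ℓ=4 → 4; ℓ=5 → 5.
Orbitals: 1 + 2 + 3 + 4 + 5 = 15. With m_s fixed to a single value there is one state per orbital, giving 15 states.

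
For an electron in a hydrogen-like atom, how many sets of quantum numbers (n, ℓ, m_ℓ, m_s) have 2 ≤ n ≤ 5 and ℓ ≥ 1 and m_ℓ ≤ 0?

60

Per-shell orbital counts meeting the constraint:
n=2 → 2; n=3 → 5; n=4 → 9; n=5 → 14.
Orbitals: 2 + 5 + 9 + 14 = 30. Including both spin states (m_s = ±1/2) gives 2 × 30 = 60 states.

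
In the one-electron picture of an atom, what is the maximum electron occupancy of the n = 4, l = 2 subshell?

A subshell with l = 2 has 2l+1 = 5 orbitals, each holding 2 electrons (spin ±1/2), so 5 × 2 = 10.

10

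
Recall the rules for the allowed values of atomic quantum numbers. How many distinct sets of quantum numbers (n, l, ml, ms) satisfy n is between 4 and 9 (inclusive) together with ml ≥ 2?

166

Go shell by shell, enumerating (l, ml) with ml ≥ 2:
n=4 → 3; n=5 → 6; n=6 → 10; n=7 → 15; n=8 → 21; n=9 → 28.
Orbitals: 3 + 6 + 10 + 15 + 21 + 28 = 83. Including both spin states (ms = ±1/2) gives 2 × 83 = 166 states.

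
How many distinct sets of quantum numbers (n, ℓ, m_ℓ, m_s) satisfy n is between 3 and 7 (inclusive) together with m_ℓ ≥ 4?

Treat each shell separately and count matching orbitals:
n=5 → 1; n=6 → 3; n=7 → 6.
Orbitals: 1 + 3 + 6 = 10. Including both spin states (m_s = ±1/2) gives 2 × 10 = 20 states.

20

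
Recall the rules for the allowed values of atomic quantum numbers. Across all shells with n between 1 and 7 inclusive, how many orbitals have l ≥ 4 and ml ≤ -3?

Go shell by shell, enumerating (l, ml) with l ≥ 4 and ml ≤ -3:
n=5 → 2; n=6 → 5; n=7 → 9.
Total orbitals: 2 + 5 + 9 = 16.

16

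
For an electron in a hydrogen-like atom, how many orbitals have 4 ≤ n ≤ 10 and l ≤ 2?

63

Go shell by shell, enumerating (l, m_l) with l ≤ 2:
n=4 → 9; n=5 → 9; n=6 → 9; n=7 → 9; n=8 → 9; n=9 → 9; n=10 → 9.
Total orbitals: 9 + 9 + 9 + 9 + 9 + 9 + 9 = 63.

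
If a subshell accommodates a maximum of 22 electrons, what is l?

2(2l+1) = 22 ⇒ 2l+1 = 11 ⇒ l = 5.

l = 5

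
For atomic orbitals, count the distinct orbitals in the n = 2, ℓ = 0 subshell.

A subshell has 2ℓ+1 orbitals; with ℓ = 0, that's 1.

1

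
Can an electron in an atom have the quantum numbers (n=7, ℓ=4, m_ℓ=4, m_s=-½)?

n = 7 is a positive integer. ℓ = 4 satisfies 0 ≤ ℓ ≤ n−1 = 6. m_ℓ = 4 lies in the range −ℓ … +ℓ (here −4 … 4). m_s = -1/2 is one of ±1/2.
All four constraints are satisfied.

Allowed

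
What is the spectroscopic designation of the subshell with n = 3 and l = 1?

3p

l = 1 corresponds to the letter 'p', so the subshell is 3p.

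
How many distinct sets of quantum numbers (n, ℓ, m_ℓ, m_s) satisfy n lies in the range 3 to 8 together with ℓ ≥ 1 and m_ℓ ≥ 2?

112

Count contributing orbitals for each principal shell:
n=3 → 1; n=4 → 3; n=5 → 6; n=6 → 10; n=7 → 15; n=8 → 21.
Orbitals: 1 + 3 + 6 + 10 + 15 + 21 = 56. Including both spin states (m_s = ±1/2) gives 2 × 56 = 112 states.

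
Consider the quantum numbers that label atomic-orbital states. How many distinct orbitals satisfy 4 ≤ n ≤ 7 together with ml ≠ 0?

Per-shell orbital counts meeting the constraint:
n=4 → 12; n=5 → 20; n=6 → 30; n=7 → 42.
Total orbitals: 12 + 20 + 30 + 42 = 104.

104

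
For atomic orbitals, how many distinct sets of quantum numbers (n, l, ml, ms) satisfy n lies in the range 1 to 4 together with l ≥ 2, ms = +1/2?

17

Go shell by shell, enumerating (l, ml) with l ≥ 2:
n=3 → 5; n=4 → 12.
Orbitals: 5 + 12 = 17. With ms fixed to +1/2 there is one state per orbital, so 17 states.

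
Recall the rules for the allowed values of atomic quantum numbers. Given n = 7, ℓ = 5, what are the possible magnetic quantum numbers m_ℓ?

m_ℓ takes every integer from −ℓ to +ℓ. With ℓ = 5 that gives the 11 values -5, -4, -3, -2, -1, 0, 1, 2, 3, 4, 5.

-5, -4, -3, -2, -1, 0, 1, 2, 3, 4, 5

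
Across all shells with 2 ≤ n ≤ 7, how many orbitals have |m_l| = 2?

Treat each shell separately and count matching orbitals:
n=3 → 2; n=4 → 4; n=5 → 6; n=6 → 8; n=7 → 10.
Total orbitals: 2 + 4 + 6 + 8 + 10 = 30.

30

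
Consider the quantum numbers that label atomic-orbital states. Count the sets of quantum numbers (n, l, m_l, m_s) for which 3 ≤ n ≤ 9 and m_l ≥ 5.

Go shell by shell, enumerating (l, m_l) with m_l ≥ 5:
n=6 → 1; n=7 → 3; n=8 → 6; n=9 → 10.
Orbitals: 1 + 3 + 6 + 10 = 20. Including both spin states (m_s = ±1/2) gives 2 × 20 = 40 states.

40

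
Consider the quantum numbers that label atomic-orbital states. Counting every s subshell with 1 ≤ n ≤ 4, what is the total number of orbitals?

An s subshell (l = 0) exists for every n ≥ 1, so shells n = 1, 2, 3, 4 each contribute one — 4 subshells.
Since each s subshell has 2·0+1 = 1 orbital, the total is 4 × 1 = 4.

4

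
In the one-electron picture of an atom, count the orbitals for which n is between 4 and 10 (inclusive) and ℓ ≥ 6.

150

Work shell by shell — for each n, count the (ℓ, m_ℓ) pairs that satisfy ℓ ≥ 6:
n=7 → 13; n=8 → 28; n=9 → 45; n=10 → 64.
Total orbitals: 13 + 28 + 45 + 64 = 150.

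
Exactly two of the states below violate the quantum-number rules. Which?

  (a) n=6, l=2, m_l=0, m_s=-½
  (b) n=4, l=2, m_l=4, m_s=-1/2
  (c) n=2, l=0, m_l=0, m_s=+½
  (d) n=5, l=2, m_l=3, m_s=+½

(b) and (d)

(b) has |m_l| = 4 > l = 2, violating −l ≤ m_l ≤ l.
(d) has |m_l| = 3 > l = 2, violating −l ≤ m_l ≤ l.
The remaining sets (a), (c) satisfy all four rules.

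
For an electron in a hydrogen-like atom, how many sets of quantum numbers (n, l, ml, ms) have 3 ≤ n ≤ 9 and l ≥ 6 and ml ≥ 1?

80

Per-shell orbital counts meeting the constraint:
n=7 → 6; n=8 → 13; n=9 → 21.
Orbitals: 6 + 13 + 21 = 40. Including both spin states (ms = ±1/2) gives 2 × 40 = 80 states.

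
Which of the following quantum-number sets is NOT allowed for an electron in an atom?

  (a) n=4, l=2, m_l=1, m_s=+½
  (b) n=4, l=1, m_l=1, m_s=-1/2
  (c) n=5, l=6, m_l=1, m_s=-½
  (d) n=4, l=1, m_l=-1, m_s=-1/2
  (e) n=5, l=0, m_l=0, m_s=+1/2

(c) has l = 6 ≥ n = 5, violating 0 ≤ l ≤ n−1.
The remaining sets (a), (b), (d), (e) satisfy all four rules.

(c)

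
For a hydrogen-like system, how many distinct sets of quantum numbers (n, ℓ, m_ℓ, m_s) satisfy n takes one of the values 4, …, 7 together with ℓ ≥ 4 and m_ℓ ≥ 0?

For each n in the range, tally the orbitals obeying ℓ ≥ 4 and m_ℓ ≥ 0:
n=5 → 5; n=6 → 11; n=7 → 18.
Orbitals: 5 + 11 + 18 = 34. Including both spin states (m_s = ±1/2) gives 2 × 34 = 68 states.

68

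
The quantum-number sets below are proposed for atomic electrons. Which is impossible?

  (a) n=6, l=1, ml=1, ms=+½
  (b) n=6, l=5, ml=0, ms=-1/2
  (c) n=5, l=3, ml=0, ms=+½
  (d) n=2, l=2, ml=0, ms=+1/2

(d) has l = 2 ≥ n = 2, violating 0 ≤ l ≤ n−1.
The remaining sets (a), (b), (c) satisfy all four rules.

(d)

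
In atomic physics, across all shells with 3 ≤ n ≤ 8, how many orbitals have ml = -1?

For each n in the range, tally the orbitals obeying ml = -1:
n=3 → 2; n=4 → 3; n=5 → 4; n=6 → 5; n=7 → 6; n=8 → 7.
Total orbitals: 2 + 3 + 4 + 5 + 6 + 7 = 27.

27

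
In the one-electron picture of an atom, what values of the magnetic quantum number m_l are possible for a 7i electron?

-6, -5, -4, -3, -2, -1, 0, 1, 2, 3, 4, 5, 6

The 7i subshell has l = 6, and m_l takes every integer from −l to +l. With l = 6 that gives the 13 values -6, -5, -4, -3, -2, -1, 0, 1, 2, 3, 4, 5, 6.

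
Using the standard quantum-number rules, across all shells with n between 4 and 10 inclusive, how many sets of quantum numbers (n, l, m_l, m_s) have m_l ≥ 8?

8

Go shell by shell, enumerating (l, m_l) with m_l ≥ 8:
n=9 → 1; n=10 → 3.
Orbitals: 1 + 3 = 4. Including both spin states (m_s = ±1/2) gives 2 × 4 = 8 states.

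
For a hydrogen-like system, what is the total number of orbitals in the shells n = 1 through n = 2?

Shell n has n² orbitals: 1²=1 + 2²=4 = 5 orbitals.

5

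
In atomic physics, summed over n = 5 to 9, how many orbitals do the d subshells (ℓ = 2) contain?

25

A d subshell (ℓ = 2) exists for every n ≥ 3, so shells n = 5, 6, 7, 8, 9 each contribute one — 5 subshells.
Since each d subshell has 2·2+1 = 5 orbitals, the total is 5 × 5 = 25.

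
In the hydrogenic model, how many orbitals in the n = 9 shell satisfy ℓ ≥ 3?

The n = 9 shell has ℓ = 0 through 8; check each.
Contributions: ℓ=3 → 7; ℓ=4 → 9; ℓ=5 → 11; ℓ=6 → 13; ℓ=7 → 15; ℓ=8 → 17.
Total orbitals: 7 + 9 + 11 + 13 + 15 + 17 = 72.

72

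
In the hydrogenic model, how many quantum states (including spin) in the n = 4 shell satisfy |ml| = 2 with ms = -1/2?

The n = 4 shell has l = 0 through 3; check each.
Orbitals with |ml| = 2, by l: l=2 → 2; l=3 → 2.
Orbitals: 2 + 2 = 4. With ms fixed to a single value there is one state per orbital, giving 4 states.

4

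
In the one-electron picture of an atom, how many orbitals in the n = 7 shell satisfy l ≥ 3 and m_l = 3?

4

With n = 7 the allowed l are 0, 1, …, 6.
Orbitals with l ≥ 3 and m_l = 3, by l: l=3 → 1; l=4 → 1; l=5 → 1; l=6 → 1.
Total orbitals: 1 + 1 + 1 + 1 = 4.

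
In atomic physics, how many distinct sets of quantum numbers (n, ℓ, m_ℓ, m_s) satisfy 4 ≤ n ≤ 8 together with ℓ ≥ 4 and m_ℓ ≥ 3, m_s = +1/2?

Treat each shell separately and count matching orbitals:
n=5 → 2; n=6 → 5; n=7 → 9; n=8 → 14.
Orbitals: 2 + 5 + 9 + 14 = 30. With m_s fixed to +1/2 there is one state per orbital, so 30 states.

30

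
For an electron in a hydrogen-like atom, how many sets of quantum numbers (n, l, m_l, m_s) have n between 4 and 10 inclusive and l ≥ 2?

For each n in the range, tally the orbitals obeying l ≥ 2:
n=4 → 12; n=5 → 21; n=6 → 32; n=7 → 45; n=8 → 60; n=9 → 77; n=10 → 96.
Orbitals: 12 + 21 + 32 + 45 + 60 + 77 + 96 = 343. Including both spin states (m_s = ±1/2) gives 2 × 343 = 686 states.

686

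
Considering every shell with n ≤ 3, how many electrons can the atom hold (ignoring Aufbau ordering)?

Total orbitals = 1² + 2² + 3² = 14. Doubling for spin gives 28 electrons.

28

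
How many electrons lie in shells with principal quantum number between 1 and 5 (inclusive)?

110

Shell n has n² orbitals: 1²=1 + 2²=4 + 3²=9 + 4²=16 + 5²=25 = 55 orbitals.
Two spin states per orbital: 2 × 55 = 110 electrons.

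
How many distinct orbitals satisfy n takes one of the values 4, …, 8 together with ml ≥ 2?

Work shell by shell — for each n, count the (l, ml) pairs that satisfy ml ≥ 2:
n=4 → 3; n=5 → 6; n=6 → 10; n=7 → 15; n=8 → 21.
Total orbitals: 3 + 6 + 10 + 15 + 21 = 55.

55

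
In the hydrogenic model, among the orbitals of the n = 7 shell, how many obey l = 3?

Orbitals with l = 3, by l: l=3 → 7.
Total orbitals: 7.

7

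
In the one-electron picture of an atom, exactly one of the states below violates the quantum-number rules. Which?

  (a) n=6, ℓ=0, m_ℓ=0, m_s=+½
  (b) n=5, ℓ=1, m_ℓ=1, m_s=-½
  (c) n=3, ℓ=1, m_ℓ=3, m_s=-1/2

(c)

(c) has |m_ℓ| = 3 > ℓ = 1, violating −ℓ ≤ m_ℓ ≤ ℓ.
The remaining sets (a), (b) satisfy all four rules.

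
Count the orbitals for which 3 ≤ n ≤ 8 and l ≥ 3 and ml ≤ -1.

65

Count contributing orbitals for each principal shell:
n=4 → 3; n=5 → 7; n=6 → 12; n=7 → 18; n=8 → 25.
Total orbitals: 3 + 7 + 12 + 18 + 25 = 65.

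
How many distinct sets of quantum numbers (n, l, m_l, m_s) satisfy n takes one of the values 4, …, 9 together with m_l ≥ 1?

232

For each n in the range, tally the orbitals obeying m_l ≥ 1:
n=4 → 6; n=5 → 10; n=6 → 15; n=7 → 21; n=8 → 28; n=9 → 36.
Orbitals: 6 + 10 + 15 + 21 + 28 + 36 = 116. Including both spin states (m_s = ±1/2) gives 2 × 116 = 232 states.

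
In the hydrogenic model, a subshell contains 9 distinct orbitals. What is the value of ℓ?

ℓ = 4

2ℓ+1 = 9 gives ℓ = 4.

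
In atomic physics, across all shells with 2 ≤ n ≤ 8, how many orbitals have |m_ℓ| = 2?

42

Count contributing orbitals for each principal shell:
n=3 → 2; n=4 → 4; n=5 → 6; n=6 → 8; n=7 → 10; n=8 → 12.
Total orbitals: 2 + 4 + 6 + 8 + 10 + 12 = 42.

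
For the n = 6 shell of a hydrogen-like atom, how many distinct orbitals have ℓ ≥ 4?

Per ℓ-value: ℓ=4 → 9; ℓ=5 → 11.
Total orbitals: 9 + 11 = 20.

20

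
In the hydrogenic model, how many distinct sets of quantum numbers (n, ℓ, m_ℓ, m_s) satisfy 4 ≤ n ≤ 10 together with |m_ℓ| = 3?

Go shell by shell, enumerating (ℓ, m_ℓ) with |m_ℓ| = 3:
n=4 → 2; n=5 → 4; n=6 → 6; n=7 → 8; n=8 → 10; n=9 → 12; n=10 → 14.
Orbitals: 2 + 4 + 6 + 8 + 10 + 12 + 14 = 56. Including both spin states (m_s = ±1/2) gives 2 × 56 = 112 states.

112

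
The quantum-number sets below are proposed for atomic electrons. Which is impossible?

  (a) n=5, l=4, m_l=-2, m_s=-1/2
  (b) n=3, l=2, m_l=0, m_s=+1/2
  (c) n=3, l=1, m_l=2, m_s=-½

(c)

(c) has |m_l| = 2 > l = 1, violating −l ≤ m_l ≤ l.
The remaining sets (a), (b) satisfy all four rules.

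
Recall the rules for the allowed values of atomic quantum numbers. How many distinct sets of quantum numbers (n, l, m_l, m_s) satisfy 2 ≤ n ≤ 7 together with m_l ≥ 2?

70

Count contributing orbitals for each principal shell:
n=3 → 1; n=4 → 3; n=5 → 6; n=6 → 10; n=7 → 15.
Orbitals: 1 + 3 + 6 + 10 + 15 = 35. Including both spin states (m_s = ±1/2) gives 2 × 35 = 70 states.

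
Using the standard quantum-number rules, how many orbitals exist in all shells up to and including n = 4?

Total orbitals = 1² + 2² + 3² + 4² = 30.

30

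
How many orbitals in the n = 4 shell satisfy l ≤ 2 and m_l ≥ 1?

3

Go through l = 0, …, 3 (the values permitted for n = 4).
The (l, m_l) pairs meeting l ≤ 2 and m_l ≥ 1 give: l=1 → 1; l=2 → 2.
Total orbitals: 1 + 2 = 3.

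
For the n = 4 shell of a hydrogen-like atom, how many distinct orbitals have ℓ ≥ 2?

12

Contributions: ℓ=2 → 5; ℓ=3 → 7.
Total orbitals: 5 + 7 = 12.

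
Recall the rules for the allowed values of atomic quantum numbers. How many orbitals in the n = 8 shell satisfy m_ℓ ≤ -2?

21

The n = 8 shell has ℓ = 0 through 7; check each.
Contributions: ℓ=2 → 1; ℓ=3 → 2; ℓ=4 → 3; ℓ=5 → 4; ℓ=6 → 5; ℓ=7 → 6.
Total orbitals: 1 + 2 + 3 + 4 + 5 + 6 = 21.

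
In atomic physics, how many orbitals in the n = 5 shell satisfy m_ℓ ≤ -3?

3

With n = 5 the allowed ℓ are 0, 1, …, 4.
Contributions: ℓ=3 → 1; ℓ=4 → 2.
Total orbitals: 1 + 2 = 3.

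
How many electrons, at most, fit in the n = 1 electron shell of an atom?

A shell holds 2n² electrons: 2 × 1² = 2 × 1 = 2.

2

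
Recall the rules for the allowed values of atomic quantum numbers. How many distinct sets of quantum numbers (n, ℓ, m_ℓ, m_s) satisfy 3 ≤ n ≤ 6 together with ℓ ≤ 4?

150

Count contributing orbitals for each principal shell:
n=3 → 9; n=4 → 16; n=5 → 25; n=6 → 25.
Orbitals: 9 + 16 + 25 + 25 = 75. Including both spin states (m_s = ±1/2) gives 2 × 75 = 150 states.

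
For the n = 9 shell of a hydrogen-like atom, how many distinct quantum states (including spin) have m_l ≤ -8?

2

For n = 9, l ranges over 0 … 8.
The (l, m_l) pairs meeting m_l ≤ -8 give: l=8 → 1.
Orbitals: 1. Each orbital carries two spin states, so 1 × 2 = 2 states.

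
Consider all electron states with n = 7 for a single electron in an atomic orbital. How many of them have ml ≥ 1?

42

Contributions: l=1 → 1; l=2 → 2; l=3 → 3; l=4 → 4; l=5 → 5; l=6 → 6.
Orbitals: 1 + 2 + 3 + 4 + 5 + 6 = 21. Each orbital carries two spin states, so 21 × 2 = 42 states.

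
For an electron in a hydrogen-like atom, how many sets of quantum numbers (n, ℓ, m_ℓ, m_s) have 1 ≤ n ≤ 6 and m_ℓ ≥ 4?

Per-shell orbital counts meeting the constraint:
n=5 → 1; n=6 → 3.
Orbitals: 1 + 3 = 4. Including both spin states (m_s = ±1/2) gives 2 × 4 = 8 states.

8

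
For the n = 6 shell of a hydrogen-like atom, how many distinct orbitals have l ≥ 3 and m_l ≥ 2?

9

Go through l = 0, …, 5 (the values permitted for n = 6).
Contributions: l=3 → 2; l=4 → 3; l=5 → 4.
Total orbitals: 2 + 3 + 4 = 9.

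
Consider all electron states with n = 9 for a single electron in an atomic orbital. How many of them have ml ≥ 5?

20

With n = 9 the allowed l are 0, 1, …, 8.
Orbitals with ml ≥ 5, by l: l=5 → 1; l=6 → 2; l=7 → 3; l=8 → 4.
Orbitals: 1 + 2 + 3 + 4 = 10. Each orbital carries two spin states, so 10 × 2 = 20 states.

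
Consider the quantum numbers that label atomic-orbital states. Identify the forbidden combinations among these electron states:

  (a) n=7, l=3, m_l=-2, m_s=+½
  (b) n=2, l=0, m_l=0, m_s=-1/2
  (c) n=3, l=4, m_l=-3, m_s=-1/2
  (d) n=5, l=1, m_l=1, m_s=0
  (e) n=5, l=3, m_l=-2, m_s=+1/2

(c) and (d)

(c) has l = 4 ≥ n = 3, violating 0 ≤ l ≤ n−1.
(d) has m_s = 0, but an electron's spin must be ±1/2.
The remaining sets (a), (b), (e) satisfy all four rules.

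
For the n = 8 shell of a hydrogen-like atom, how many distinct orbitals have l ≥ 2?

60

The n = 8 shell has l = 0 through 7; check each.
The (l, ml) pairs meeting l ≥ 2 give: l=2 → 5; l=3 → 7; l=4 → 9; l=5 → 11; l=6 → 13; l=7 → 15.
Total orbitals: 5 + 7 + 9 + 11 + 13 + 15 = 60.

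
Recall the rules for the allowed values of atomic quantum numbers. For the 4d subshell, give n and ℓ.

The leading integer gives n = 4; the letter 'd' means ℓ = 2.

n = 4, ℓ = 2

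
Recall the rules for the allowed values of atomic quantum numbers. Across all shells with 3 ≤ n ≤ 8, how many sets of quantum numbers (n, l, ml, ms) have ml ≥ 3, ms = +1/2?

35

Count contributing orbitals for each principal shell:
n=4 → 1; n=5 → 3; n=6 → 6; n=7 → 10; n=8 → 15.
Orbitals: 1 + 3 + 6 + 10 + 15 = 35. With ms fixed to +1/2 there is one state per orbital, so 35 states.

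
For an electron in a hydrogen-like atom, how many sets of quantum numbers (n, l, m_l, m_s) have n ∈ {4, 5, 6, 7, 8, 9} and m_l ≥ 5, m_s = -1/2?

Count contributing orbitals for each principal shell:
n=6 → 1; n=7 → 3; n=8 → 6; n=9 → 10.
Orbitals: 1 + 3 + 6 + 10 = 20. With m_s fixed to -1/2 there is one state per orbital, so 20 states.

20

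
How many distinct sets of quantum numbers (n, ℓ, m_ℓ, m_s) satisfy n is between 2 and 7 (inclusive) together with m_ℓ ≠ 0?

224

Go shell by shell, enumerating (ℓ, m_ℓ) with m_ℓ ≠ 0:
n=2 → 2; n=3 → 6; n=4 → 12; n=5 → 20; n=6 → 30; n=7 → 42.
Orbitals: 2 + 6 + 12 + 20 + 30 + 42 = 112. Including both spin states (m_s = ±1/2) gives 2 × 112 = 224 states.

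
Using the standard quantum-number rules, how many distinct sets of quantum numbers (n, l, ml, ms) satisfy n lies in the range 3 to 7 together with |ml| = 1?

Treat each shell separately and count matching orbitals:
n=3 → 4; n=4 → 6; n=5 → 8; n=6 → 10; n=7 → 12.
Orbitals: 4 + 6 + 8 + 10 + 12 = 40. Including both spin states (ms = ±1/2) gives 2 × 40 = 80 states.

80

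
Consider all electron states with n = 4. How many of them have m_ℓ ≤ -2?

With n = 4 the allowed ℓ are 0, 1, …, 3.
Orbitals with m_ℓ ≤ -2, by ℓ: ℓ=2 → 1; ℓ=3 → 2.
Orbitals: 1 + 2 = 3. Each orbital carries two spin states, so 3 × 2 = 6 states.

6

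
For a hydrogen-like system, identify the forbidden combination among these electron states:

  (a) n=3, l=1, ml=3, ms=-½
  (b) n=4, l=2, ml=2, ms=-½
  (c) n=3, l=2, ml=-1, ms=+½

(a) has |ml| = 3 > l = 1, violating −l ≤ ml ≤ l.
The remaining sets (b), (c) satisfy all four rules.

(a)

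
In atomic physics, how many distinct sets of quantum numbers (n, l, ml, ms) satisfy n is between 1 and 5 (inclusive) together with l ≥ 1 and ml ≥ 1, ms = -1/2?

Per-shell orbital counts meeting the constraint:
n=2 → 1; n=3 → 3; n=4 → 6; n=5 → 10.
Orbitals: 1 + 3 + 6 + 10 = 20. With ms fixed to -1/2 there is one state per orbital, so 20 states.

20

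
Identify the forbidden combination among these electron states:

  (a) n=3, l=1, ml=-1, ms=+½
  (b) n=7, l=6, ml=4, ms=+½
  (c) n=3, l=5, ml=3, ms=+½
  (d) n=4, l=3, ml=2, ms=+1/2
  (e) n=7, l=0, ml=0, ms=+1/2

(c) has l = 5 ≥ n = 3, violating 0 ≤ l ≤ n−1.
The remaining sets (a), (b), (d), (e) satisfy all four rules.

(c)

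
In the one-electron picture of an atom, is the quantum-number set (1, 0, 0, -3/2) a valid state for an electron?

Invalid

The spin quantum number for an electron can only be ms = +1/2 or −1/2; ms = -3/2 is not one of those.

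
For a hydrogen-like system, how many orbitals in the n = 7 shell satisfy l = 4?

9

For n = 7, l ranges over 0 … 6.
Orbitals with l = 4, by l: l=4 → 9.
Total orbitals: 9.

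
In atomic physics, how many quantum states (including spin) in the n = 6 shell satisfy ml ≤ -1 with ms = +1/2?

The n = 6 shell has l = 0 through 5; check each.
Per l-value: l=1 → 1; l=2 → 2; l=3 → 3; l=4 → 4; l=5 → 5.
Orbitals: 1 + 2 + 3 + 4 + 5 = 15. With ms fixed to a single value there is one state per orbital, giving 15 states.

15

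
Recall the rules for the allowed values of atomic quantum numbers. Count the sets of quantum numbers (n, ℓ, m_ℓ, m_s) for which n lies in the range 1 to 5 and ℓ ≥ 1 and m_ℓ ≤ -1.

Treat each shell separately and count matching orbitals:
n=2 → 1; n=3 → 3; n=4 → 6; n=5 → 10.
Orbitals: 1 + 3 + 6 + 10 = 20. Including both spin states (m_s = ±1/2) gives 2 × 20 = 40 states.

40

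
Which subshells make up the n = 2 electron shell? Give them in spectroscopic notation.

2s, 2p

For n = 2, l runs from 0 to 1. In spectroscopic notation l = 0,1,2,… ↔ s,p,d,f,g,h,i, so the subshells are 2s, 2p.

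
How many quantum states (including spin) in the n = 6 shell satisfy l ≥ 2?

With n = 6 the allowed l are 0, 1, …, 5.
Orbitals with l ≥ 2, by l: l=2 → 5; l=3 → 7; l=4 → 9; l=5 → 11.
Orbitals: 5 + 7 + 9 + 11 = 32. Each orbital carries two spin states, so 32 × 2 = 64 states.

64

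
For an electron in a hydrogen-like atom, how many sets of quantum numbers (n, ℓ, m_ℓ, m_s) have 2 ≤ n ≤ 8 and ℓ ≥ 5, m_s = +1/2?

74

Per-shell orbital counts meeting the constraint:
n=6 → 11; n=7 → 24; n=8 → 39.
Orbitals: 11 + 24 + 39 = 74. With m_s fixed to +1/2 there is one state per orbital, so 74 states.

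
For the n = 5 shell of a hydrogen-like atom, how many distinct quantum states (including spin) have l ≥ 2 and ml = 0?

Go through l = 0, …, 4 (the values permitted for n = 5).
Orbitals with l ≥ 2 and ml = 0, by l: l=2 → 1; l=3 → 1; l=4 → 1.
Orbitals: 1 + 1 + 1 = 3. Each orbital carries two spin states, so 3 × 2 = 6 states.

6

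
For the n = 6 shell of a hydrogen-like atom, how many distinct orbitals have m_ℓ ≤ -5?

1

The (ℓ, m_ℓ) pairs meeting m_ℓ ≤ -5 give: ℓ=5 → 1.
Total orbitals: 1.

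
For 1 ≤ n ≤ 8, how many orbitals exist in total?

Total orbitals = 1² + 2² + 3² + 4² + 5² + 6² + 7² + 8² = 204.

204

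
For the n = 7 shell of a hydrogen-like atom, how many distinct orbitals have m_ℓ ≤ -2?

With n = 7 the allowed ℓ are 0, 1, …, 6.
The (ℓ, m_ℓ) pairs meeting m_ℓ ≤ -2 give: ℓ=2 → 1; ℓ=3 → 2; ℓ=4 → 3; ℓ=5 → 4; ℓ=6 → 5.
Total orbitals: 1 + 2 + 3 + 4 + 5 = 15.

15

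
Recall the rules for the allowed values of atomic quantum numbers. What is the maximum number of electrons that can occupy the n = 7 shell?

98

A shell holds 2n² electrons: 2 × 7² = 2 × 49 = 98.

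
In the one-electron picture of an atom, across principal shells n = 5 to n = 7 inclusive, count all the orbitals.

Shell n has n² orbitals: 5²=25 + 6²=36 + 7²=49 = 110 orbitals.

110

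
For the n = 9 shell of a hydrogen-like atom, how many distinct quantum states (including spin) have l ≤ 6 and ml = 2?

10

For n = 9, l ranges over 0 … 8.
The (l, ml) pairs meeting l ≤ 6 and ml = 2 give: l=2 → 1; l=3 → 1; l=4 → 1; l=5 → 1; l=6 → 1.
Orbitals: 1 + 1 + 1 + 1 + 1 = 5. Each orbital carries two spin states, so 5 × 2 = 10 states.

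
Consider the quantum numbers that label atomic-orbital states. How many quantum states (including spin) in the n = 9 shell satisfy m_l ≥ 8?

2

With n = 9 the allowed l are 0, 1, …, 8.
The (l, m_l) pairs meeting m_l ≥ 8 give: l=8 → 1.
Orbitals: 1. Each orbital carries two spin states, so 1 × 2 = 2 states.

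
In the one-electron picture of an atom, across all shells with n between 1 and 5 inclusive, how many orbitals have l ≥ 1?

Count contributing orbitals for each principal shell:
n=2 → 3; n=3 → 8; n=4 → 15; n=5 → 24.
Total orbitals: 3 + 8 + 15 + 24 = 50.

50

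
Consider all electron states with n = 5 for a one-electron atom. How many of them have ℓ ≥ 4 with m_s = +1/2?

The n = 5 shell has ℓ = 0 through 4; check each.
The (ℓ, m_ℓ) pairs meeting ℓ ≥ 4 give: ℓ=4 → 9.
Orbitals: 9. With m_s fixed to a single value there is one state per orbital, giving 9 states.

9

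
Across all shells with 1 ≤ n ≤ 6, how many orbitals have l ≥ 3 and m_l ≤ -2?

16

Count contributing orbitals for each principal shell:
n=4 → 2; n=5 → 5; n=6 → 9.
Total orbitals: 2 + 5 + 9 = 16.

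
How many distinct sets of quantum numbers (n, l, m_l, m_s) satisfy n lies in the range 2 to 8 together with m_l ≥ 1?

Per-shell orbital counts meeting the constraint:
n=2 → 1; n=3 → 3; n=4 → 6; n=5 → 10; n=6 → 15; n=7 → 21; n=8 → 28.
Orbitals: 1 + 3 + 6 + 10 + 15 + 21 + 28 = 84. Including both spin states (m_s = ±1/2) gives 2 × 84 = 168 states.

168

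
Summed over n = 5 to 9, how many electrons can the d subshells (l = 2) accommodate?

50

A d subshell (l = 2) exists for every n ≥ 3, so shells n = 5, 6, 7, 8, 9 each contribute one — 5 subshells.
Since each d subshell holds 2(2·2+1) = 10 electrons, the total is 5 × 10 = 50.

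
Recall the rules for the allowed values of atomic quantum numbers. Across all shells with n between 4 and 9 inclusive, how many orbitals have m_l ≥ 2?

Go shell by shell, enumerating (l, m_l) with m_l ≥ 2:
n=4 → 3; n=5 → 6; n=6 → 10; n=7 → 15; n=8 → 21; n=9 → 28.
Total orbitals: 3 + 6 + 10 + 15 + 21 + 28 = 83.

83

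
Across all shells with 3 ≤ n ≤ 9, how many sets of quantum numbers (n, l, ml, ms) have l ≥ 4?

350

Per-shell orbital counts meeting the constraint:
n=5 → 9; n=6 → 20; n=7 → 33; n=8 → 48; n=9 → 65.
Orbitals: 9 + 20 + 33 + 48 + 65 = 175. Including both spin states (ms = ±1/2) gives 2 × 175 = 350 states.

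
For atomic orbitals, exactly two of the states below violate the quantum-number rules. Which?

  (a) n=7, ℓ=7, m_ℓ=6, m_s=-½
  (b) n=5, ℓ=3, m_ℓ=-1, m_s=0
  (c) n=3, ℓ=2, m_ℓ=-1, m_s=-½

(a) and (b)

(a) has ℓ = 7 ≥ n = 7, violating 0 ≤ ℓ ≤ n−1.
(b) has m_s = 0, but an electron's spin must be ±1/2.
The remaining set (c) satisfies all four rules.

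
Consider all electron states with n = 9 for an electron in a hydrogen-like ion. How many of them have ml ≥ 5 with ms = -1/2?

For n = 9, l ranges over 0 … 8.
The (l, ml) pairs meeting ml ≥ 5 give: l=5 → 1; l=6 → 2; l=7 → 3; l=8 → 4.
Orbitals: 1 + 2 + 3 + 4 = 10. With ms fixed to a single value there is one state per orbital, giving 10 states.

10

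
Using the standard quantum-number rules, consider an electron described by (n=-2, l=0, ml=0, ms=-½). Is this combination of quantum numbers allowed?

The principal quantum number must be a positive integer (n ≥ 1), but here n = -2.

Invalid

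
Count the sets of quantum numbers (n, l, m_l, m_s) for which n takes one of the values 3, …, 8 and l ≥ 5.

Work shell by shell — for each n, count the (l, m_l) pairs that satisfy l ≥ 5:
n=6 → 11; n=7 → 24; n=8 → 39.
Orbitals: 11 + 24 + 39 = 74. Including both spin states (m_s = ±1/2) gives 2 × 74 = 148 states.

148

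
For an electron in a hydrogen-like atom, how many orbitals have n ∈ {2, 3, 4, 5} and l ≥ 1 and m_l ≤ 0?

30

Treat each shell separately and count matching orbitals:
n=2 → 2; n=3 → 5; n=4 → 9; n=5 → 14.
Total orbitals: 2 + 5 + 9 + 14 = 30.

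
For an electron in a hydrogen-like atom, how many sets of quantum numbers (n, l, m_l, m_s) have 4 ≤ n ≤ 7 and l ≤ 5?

226

Per-shell orbital counts meeting the constraint:
n=4 → 16; n=5 → 25; n=6 → 36; n=7 → 36.
Orbitals: 16 + 25 + 36 + 36 = 113. Including both spin states (m_s = ±1/2) gives 2 × 113 = 226 states.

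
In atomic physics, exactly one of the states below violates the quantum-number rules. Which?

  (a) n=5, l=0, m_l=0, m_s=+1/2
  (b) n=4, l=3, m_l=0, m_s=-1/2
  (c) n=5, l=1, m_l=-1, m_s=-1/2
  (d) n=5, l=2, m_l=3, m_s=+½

(d) has |m_l| = 3 > l = 2, violating −l ≤ m_l ≤ l.
The remaining sets (a), (b), (c) satisfy all four rules.

(d)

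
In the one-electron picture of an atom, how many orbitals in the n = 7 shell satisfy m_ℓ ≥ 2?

Orbitals with m_ℓ ≥ 2, by ℓ: ℓ=2 → 1; ℓ=3 → 2; ℓ=4 → 3; ℓ=5 → 4; ℓ=6 → 5.
Total orbitals: 1 + 2 + 3 + 4 + 5 = 15.

15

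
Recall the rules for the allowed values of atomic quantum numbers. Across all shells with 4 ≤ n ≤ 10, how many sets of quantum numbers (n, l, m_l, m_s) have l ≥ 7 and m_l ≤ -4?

Work shell by shell — for each n, count the (l, m_l) pairs that satisfy l ≥ 7 and m_l ≤ -4:
n=8 → 4; n=9 → 9; n=10 → 15.
Orbitals: 4 + 9 + 15 = 28. Including both spin states (m_s = ±1/2) gives 2 × 28 = 56 states.

56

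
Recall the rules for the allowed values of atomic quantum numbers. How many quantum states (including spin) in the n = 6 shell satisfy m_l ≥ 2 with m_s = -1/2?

10

With n = 6 the allowed l are 0, 1, …, 5.
Orbitals with m_l ≥ 2, by l: l=2 → 1; l=3 → 2; l=4 → 3; l=5 → 4.
Orbitals: 1 + 2 + 3 + 4 = 10. With m_s fixed to a single value there is one state per orbital, giving 10 states.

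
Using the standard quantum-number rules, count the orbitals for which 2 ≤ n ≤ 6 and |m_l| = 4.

Count contributing orbitals for each principal shell:
n=5 → 2; n=6 → 4.
Total orbitals: 2 + 4 = 6.

6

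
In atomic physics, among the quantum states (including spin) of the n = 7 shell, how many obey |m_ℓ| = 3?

16

The (ℓ, m_ℓ) pairs meeting |m_ℓ| = 3 give: ℓ=3 → 2; ℓ=4 → 2; ℓ=5 → 2; ℓ=6 → 2.
Orbitals: 2 + 2 + 2 + 2 = 8. Each orbital carries two spin states, so 8 × 2 = 16 states.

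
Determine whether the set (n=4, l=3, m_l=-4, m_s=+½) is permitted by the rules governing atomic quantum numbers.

No

The magnetic quantum number must satisfy −l ≤ m_l ≤ l. With l = 3, m_l can only be -3, -2, -1, 0, 1, 2, 3, so m_l = -4 is forbidden.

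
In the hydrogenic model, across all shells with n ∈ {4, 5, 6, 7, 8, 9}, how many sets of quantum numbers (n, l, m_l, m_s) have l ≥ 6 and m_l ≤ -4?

Count contributing orbitals for each principal shell:
n=7 → 3; n=8 → 7; n=9 → 12.
Orbitals: 3 + 7 + 12 = 22. Including both spin states (m_s = ±1/2) gives 2 × 22 = 44 states.

44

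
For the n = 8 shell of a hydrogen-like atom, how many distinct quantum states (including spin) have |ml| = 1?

For n = 8, l ranges over 0 … 7.
Orbitals with |ml| = 1, by l: l=1 → 2; l=2 → 2; l=3 → 2; l=4 → 2; l=5 → 2; l=6 → 2; l=7 → 2.
Orbitals: 2 + 2 + 2 + 2 + 2 + 2 + 2 = 14. Each orbital carries two spin states, so 14 × 2 = 28 states.

28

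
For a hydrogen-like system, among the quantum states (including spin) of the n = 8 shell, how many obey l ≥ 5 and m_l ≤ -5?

12

Go through l = 0, …, 7 (the values permitted for n = 8).
Orbitals with l ≥ 5 and m_l ≤ -5, by l: l=5 → 1; l=6 → 2; l=7 → 3.
Orbitals: 1 + 2 + 3 = 6. Each orbital carries two spin states, so 6 × 2 = 12 states.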